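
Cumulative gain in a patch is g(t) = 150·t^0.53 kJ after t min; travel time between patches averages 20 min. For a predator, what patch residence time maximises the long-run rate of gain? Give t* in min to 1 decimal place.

By the marginal value theorem, leave when the instantaneous gain rate g'(t) equals the habitat-wide average g(t)/(T + t).
g'(t) = 0.53·150·t^-0.47. Setting 0.53·150·t^-0.47 = 150·t^0.53/(20+t) gives 0.53(20+t) = t, so 0.47·t = 0.53×20.
t* = 0.53×20/0.47 = 22.55 min.

22.6 min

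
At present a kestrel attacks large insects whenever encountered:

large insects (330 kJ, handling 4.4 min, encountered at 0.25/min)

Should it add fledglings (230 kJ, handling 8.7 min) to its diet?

No

Current rate: (0.25×330)/(1 + 0.25×4.4) = 39.29 kJ/min.
fledglings: E/h = 230/8.7 = 26.44 kJ/min.
26.44 < 39.29, so adding fledglings would lower the average — exclude it.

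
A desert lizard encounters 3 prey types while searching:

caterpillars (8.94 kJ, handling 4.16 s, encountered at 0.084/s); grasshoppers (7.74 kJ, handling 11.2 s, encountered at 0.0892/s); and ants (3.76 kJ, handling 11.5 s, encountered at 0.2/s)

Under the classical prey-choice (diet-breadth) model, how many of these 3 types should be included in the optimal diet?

Profitabilities (E/h, kJ/s): caterpillars 2.15, grasshoppers 0.691, ants 0.327. Add prey in this order while the next type's profitability exceeds the intake rate on those already taken.
Rate on top 1: 0.5565. grasshoppers: 0.691 > 0.5565 → include.
Rate on top 2: 0.6137. ants: 0.327 < 0.6137 → exclude; stop.
Optimal diet: caterpillars, grasshoppers — 2 of 3 types.

2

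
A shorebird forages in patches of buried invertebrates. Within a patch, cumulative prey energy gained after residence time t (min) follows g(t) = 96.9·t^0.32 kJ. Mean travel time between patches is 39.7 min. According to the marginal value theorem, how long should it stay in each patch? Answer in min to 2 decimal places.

By the marginal value theorem, leave when the instantaneous gain rate g'(t) equals the habitat-wide average g(t)/(T + t).
g'(t) = 0.32·96.9·t^-0.68. Setting 0.32·96.9·t^-0.68 = 96.9·t^0.32/(39.7+t) gives 0.32(39.7+t) = t, so 0.68·t = 0.32×39.7.
t* = 0.32×39.7/0.68 = 18.68 min.

18.68 min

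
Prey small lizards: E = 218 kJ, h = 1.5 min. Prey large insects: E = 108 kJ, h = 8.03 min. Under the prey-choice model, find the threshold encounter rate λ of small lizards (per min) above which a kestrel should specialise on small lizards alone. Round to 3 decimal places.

0.068 per min

Drop large insects once their profitability E₂/h₂ falls below the rate achievable on small lizards alone: E₂/h₂ = λE₁/(1 + λh₁).
Solve for λ: λE₁h₂ = E₂(1 + λh₁) → λ(E₁h₂ − E₂h₁) = E₂ → λ = E₂/(E₁h₂ − E₂h₁).
λ = 108/(218×8.03 − 108×1.5) = 108/1589 = 0.06799 per min.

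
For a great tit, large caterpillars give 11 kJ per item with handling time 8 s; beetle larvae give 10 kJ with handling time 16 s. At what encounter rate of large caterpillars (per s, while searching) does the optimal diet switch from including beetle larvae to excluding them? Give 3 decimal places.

Drop beetle larvae once their profitability E₂/h₂ falls below the rate achievable on large caterpillars alone: E₂/h₂ = λE₁/(1 + λh₁).
Solve for λ: λE₁h₂ = E₂(1 + λh₁) → λ(E₁h₂ − E₂h₁) = E₂ → λ = E₂/(E₁h₂ − E₂h₁).
λ = 10/(11×16 − 10×8) = 10/96 = 0.1042 per s.

0.104 per s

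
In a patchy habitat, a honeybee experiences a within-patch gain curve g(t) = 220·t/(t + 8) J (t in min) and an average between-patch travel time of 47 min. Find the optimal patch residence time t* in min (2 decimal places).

19.39 min

Maximise g(t)/(T+t): set derivative to zero → g'(t)(T+t) = g(t).
g'(t) = 220·8/(t + 8)². Setting 220·8/(t+8)² = 220t/[(t+8)(47+t)] gives 8(47+t) = t(t+8), so t² = 8×47 = 376.
t* = √376 = 19.39 min.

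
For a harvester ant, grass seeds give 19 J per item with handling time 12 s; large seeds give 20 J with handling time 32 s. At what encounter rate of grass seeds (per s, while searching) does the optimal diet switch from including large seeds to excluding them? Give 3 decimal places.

0.054 per s

The zero-one rule: include large seeds iff E₂/h₂ > λE₁/(1+λh₁). Equality gives the switch point.
λE₁h₂ = E₂ + λE₂h₁ ⇒ λ = E₂/(E₁h₂ − E₂h₁) = 20/(608 − 240) = 0.05435 per s.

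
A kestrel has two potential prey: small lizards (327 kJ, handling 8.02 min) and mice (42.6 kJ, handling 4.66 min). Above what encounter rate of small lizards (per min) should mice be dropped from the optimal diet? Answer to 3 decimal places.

Drop mice once their profitability E₂/h₂ falls below the rate achievable on small lizards alone: E₂/h₂ = λE₁/(1 + λh₁).
Solve for λ: λE₁h₂ = E₂(1 + λh₁) → λ(E₁h₂ − E₂h₁) = E₂ → λ = E₂/(E₁h₂ − E₂h₁).
λ = 42.6/(327×4.66 − 42.6×8.02) = 42.6/1182 = 0.03604 per min.

0.036 per min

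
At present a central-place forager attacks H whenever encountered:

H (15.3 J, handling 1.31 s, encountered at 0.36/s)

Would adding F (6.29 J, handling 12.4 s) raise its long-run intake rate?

Current rate: (0.36×15.3)/(1 + 0.36×1.31) = 3.743 J/s.
F: E/h = 6.29/12.4 = 0.5073 J/s.
Since 0.5073 < R, time spent handling F is better spent searching.

No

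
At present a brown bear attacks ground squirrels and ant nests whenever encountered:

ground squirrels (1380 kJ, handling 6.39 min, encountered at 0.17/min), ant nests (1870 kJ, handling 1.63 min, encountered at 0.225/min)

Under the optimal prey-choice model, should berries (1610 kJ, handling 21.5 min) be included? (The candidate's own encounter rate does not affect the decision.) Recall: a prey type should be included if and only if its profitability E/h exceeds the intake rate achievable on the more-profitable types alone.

Intake rate on the current diet: R = (0.17×1380 + 0.225×1870) / (1 + 0.17×6.39 + 0.225×1.63) = 655.4/2.453 = 267.2 kJ/min.
berries: E/h = 1610/21.5 = 74.88 kJ/min.
Since 74.88 < R, time spent handling berries is better spent searching.

No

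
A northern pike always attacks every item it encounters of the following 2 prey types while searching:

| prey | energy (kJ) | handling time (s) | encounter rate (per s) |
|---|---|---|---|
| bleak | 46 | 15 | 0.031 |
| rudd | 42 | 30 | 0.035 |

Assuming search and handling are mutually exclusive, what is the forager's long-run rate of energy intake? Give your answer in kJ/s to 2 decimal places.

1.15 kJ/s

Energy encountered per unit search time: 0.031×46 + 0.035×42 = 2.896 kJ/s.
Handling time per unit search time: 0.031×15 + 0.035×30 = 1.515.
Rate = 2.896/(1 + 1.515) = 1.151 kJ/s.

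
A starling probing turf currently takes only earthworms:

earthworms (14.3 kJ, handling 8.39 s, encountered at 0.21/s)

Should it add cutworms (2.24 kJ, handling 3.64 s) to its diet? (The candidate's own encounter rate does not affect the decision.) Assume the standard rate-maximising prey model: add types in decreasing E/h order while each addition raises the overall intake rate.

No

Intake rate on the current diet: R = (0.21×14.3) / (1 + 0.21×8.39) = 3.003/2.762 = 1.087 kJ/s.
Profitability of cutworms: 2.24/3.64 = 0.6154 kJ/s.
Since 0.6154 < R, time spent handling cutworms is better spent searching.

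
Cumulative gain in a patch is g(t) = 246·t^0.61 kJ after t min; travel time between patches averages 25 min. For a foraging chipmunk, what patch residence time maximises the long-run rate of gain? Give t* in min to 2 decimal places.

Maximise g(t)/(T+t): set derivative to zero → g'(t)(T+t) = g(t).
g'(t) = 0.61·246·t^-0.39. Setting 0.61·246·t^-0.39 = 246·t^0.61/(25+t) gives 0.61(25+t) = t, so 0.39·t = 0.61×25.
t* = 0.61×25/0.39 = 39.1 min.

39.10 min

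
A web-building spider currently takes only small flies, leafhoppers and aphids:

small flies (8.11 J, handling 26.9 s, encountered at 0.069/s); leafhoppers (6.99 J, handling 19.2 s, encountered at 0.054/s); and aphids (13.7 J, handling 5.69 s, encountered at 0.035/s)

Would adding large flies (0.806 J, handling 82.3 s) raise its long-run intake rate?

No

Intake rate on the current diet: R = (0.069×8.11 + 0.054×6.99 + 0.035×13.7) / (1 + 0.069×26.9 + 0.054×19.2 + 0.035×5.69) = 1.417/4.092 = 0.3462 J/s.
large flies: E/h = 0.806/82.3 = 0.009793 J/s.
0.009793 < 0.3462, so adding large flies would lower the average — exclude it.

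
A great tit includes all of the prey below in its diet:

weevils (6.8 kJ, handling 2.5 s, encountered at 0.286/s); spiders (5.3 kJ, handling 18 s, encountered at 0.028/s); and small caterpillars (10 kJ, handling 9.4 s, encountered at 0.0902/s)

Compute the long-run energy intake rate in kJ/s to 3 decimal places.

R = (0.286×6.8 + 0.028×5.3 + 0.0902×10) / (1 + 0.286×2.5 + 0.028×18 + 0.0902×9.4) = 2.995/3.067 = 0.9766 kJ/s.

0.977 kJ/s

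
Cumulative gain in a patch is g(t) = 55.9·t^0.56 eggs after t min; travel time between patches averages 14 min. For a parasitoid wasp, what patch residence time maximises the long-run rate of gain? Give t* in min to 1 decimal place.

Maximise g(t)/(T+t): set derivative to zero → g'(t)(T+t) = g(t).
g'(t) = 0.56·55.9·t^-0.44. Setting 0.56·55.9·t^-0.44 = 55.9·t^0.56/(14+t) gives 0.56(14+t) = t, so 0.44·t = 0.56×14.
t* = 0.56×14/0.44 = 17.82 min.

17.8 min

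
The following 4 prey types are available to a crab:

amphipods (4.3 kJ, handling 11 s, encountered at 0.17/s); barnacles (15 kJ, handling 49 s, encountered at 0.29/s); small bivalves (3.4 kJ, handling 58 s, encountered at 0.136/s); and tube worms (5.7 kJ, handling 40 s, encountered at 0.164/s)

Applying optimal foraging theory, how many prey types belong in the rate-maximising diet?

Profitabilities (E/h, kJ/s): amphipods 0.391, barnacles 0.306, tube worms 0.143, small bivalves 0.0586. Add prey in this order while the next type's profitability exceeds the intake rate on those already taken.
Rate on top 1: 0.2547. barnacles: 0.306 > 0.2547 → include.
Rate on top 2: 0.2975. tube worms: 0.143 < 0.2975 → exclude; stop.
Optimal diet: amphipods, barnacles — 2 of 4 types.

2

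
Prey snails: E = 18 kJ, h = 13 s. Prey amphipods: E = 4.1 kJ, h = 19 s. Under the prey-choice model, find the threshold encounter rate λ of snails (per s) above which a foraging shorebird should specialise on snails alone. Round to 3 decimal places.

The zero-one rule: include amphipods iff E₂/h₂ > λE₁/(1+λh₁). Equality gives the switch point.
λE₁h₂ = E₂ + λE₂h₁ ⇒ λ = E₂/(E₁h₂ − E₂h₁) = 4.1/(342 − 53.3) = 0.0142 per s.

0.014 per s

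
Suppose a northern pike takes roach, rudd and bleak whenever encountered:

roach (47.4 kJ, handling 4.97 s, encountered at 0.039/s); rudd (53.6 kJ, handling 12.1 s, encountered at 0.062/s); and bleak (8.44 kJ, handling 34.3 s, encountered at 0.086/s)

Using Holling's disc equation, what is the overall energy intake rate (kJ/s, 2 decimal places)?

Energy encountered per unit search time: 0.039×47.4 + 0.062×53.6 + 0.086×8.44 = 5.898 kJ/s.
Handling time per unit search time: 0.039×4.97 + 0.062×12.1 + 0.086×34.3 = 3.894.
Rate = 5.898/(1 + 3.894) = 1.205 kJ/s.

1.21 kJ/s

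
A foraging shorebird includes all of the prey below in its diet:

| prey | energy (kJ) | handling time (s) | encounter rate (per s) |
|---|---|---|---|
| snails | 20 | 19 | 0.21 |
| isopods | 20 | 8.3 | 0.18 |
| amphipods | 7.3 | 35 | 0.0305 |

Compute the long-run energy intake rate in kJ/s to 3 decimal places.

Energy encountered per unit search time: 0.21×20 + 0.18×20 + 0.0305×7.3 = 8.023 kJ/s.
Handling time per unit search time: 0.21×19 + 0.18×8.3 + 0.0305×35 = 6.551.
Rate = 8.023/(1 + 6.551) = 1.062 kJ/s.

1.062 kJ/s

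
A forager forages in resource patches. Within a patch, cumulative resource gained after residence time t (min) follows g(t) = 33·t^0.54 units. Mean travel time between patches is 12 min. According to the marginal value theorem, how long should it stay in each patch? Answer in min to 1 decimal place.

Maximise g(t)/(T+t): set derivative to zero → g'(t)(T+t) = g(t).
g'(t) = 0.54·33·t^-0.46. Setting 0.54·33·t^-0.46 = 33·t^0.54/(12+t) gives 0.54(12+t) = t, so 0.46·t = 0.54×12.
t* = 0.54×12/0.46 = 14.09 min.

14.1 min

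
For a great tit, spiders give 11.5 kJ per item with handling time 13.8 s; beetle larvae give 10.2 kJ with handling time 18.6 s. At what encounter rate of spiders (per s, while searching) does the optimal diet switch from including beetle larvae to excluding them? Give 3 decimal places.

0.139 per s

The zero-one rule: include beetle larvae iff E₂/h₂ > λE₁/(1+λh₁). Equality gives the switch point.
λE₁h₂ = E₂ + λE₂h₁ ⇒ λ = E₂/(E₁h₂ − E₂h₁) = 10.2/(213.9 − 140.8) = 0.1395 per s.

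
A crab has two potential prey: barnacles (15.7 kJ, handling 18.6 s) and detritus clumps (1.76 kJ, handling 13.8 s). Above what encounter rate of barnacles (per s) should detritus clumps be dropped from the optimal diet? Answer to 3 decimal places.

0.010 per s

Drop detritus clumps once their profitability E₂/h₂ falls below the rate achievable on barnacles alone: E₂/h₂ = λE₁/(1 + λh₁).
Solve for λ: λE₁h₂ = E₂(1 + λh₁) → λ(E₁h₂ − E₂h₁) = E₂ → λ = E₂/(E₁h₂ − E₂h₁).
λ = 1.76/(15.7×13.8 − 1.76×18.6) = 1.76/183.9 = 0.009569 per s.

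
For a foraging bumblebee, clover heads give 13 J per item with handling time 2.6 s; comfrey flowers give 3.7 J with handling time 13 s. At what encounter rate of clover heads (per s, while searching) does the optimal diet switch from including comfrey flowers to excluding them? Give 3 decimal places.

Drop comfrey flowers once their profitability E₂/h₂ falls below the rate achievable on clover heads alone: E₂/h₂ = λE₁/(1 + λh₁).
Solve for λ: λE₁h₂ = E₂(1 + λh₁) → λ(E₁h₂ − E₂h₁) = E₂ → λ = E₂/(E₁h₂ − E₂h₁).
λ = 3.7/(13×13 − 3.7×2.6) = 3.7/159.4 = 0.02321 per s.

0.023 per s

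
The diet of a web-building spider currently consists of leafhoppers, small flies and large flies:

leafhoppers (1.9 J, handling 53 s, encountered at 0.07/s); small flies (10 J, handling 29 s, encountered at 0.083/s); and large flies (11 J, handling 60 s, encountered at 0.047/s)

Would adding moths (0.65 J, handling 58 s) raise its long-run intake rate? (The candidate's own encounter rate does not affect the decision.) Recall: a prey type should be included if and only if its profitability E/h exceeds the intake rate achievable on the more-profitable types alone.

Intake rate on the current diet: R = (0.07×1.9 + 0.083×10 + 0.047×11) / (1 + 0.07×53 + 0.083×29 + 0.047×60) = 1.48/9.937 = 0.1489 J/s.
moths: E/h = 0.65/58 = 0.01121 J/s.
Since 0.01121 < R, time spent handling moths is better spent searching.

No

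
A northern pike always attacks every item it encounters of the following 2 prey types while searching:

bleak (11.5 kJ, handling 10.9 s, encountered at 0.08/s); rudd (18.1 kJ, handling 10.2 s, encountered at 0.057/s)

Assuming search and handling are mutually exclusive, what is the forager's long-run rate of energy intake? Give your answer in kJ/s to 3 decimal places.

R = Σλ_iE_i / (1 + Σλ_ih_i)
Numerator: 0.08×11.5 + 0.057×18.1 = 1.952
Denominator: 1 + 0.08×10.9 + 0.057×10.2 = 2.453
R = 1.952/2.453 = 0.7955 kJ/s

0.796 kJ/s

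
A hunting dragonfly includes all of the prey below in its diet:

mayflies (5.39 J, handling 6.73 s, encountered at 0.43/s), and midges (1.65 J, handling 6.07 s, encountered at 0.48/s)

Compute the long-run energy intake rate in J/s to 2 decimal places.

0.46 J/s

R = Σλ_iE_i / (1 + Σλ_ih_i)
Numerator: 0.43×5.39 + 0.48×1.65 = 3.11
Denominator: 1 + 0.43×6.73 + 0.48×6.07 = 6.808
R = 3.11/6.808 = 0.4568 J/s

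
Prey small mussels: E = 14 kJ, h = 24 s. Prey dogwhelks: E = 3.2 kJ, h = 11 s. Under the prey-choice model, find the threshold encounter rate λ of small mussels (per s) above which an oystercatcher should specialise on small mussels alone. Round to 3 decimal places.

Drop dogwhelks once their profitability E₂/h₂ falls below the rate achievable on small mussels alone: E₂/h₂ = λE₁/(1 + λh₁).
Solve for λ: λE₁h₂ = E₂(1 + λh₁) → λ(E₁h₂ − E₂h₁) = E₂ → λ = E₂/(E₁h₂ − E₂h₁).
λ = 3.2/(14×11 − 3.2×24) = 3.2/77.2 = 0.04145 per s.

0.041 per s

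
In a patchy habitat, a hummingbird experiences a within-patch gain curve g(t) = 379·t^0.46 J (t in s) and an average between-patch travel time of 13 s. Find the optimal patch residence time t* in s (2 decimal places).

Optimal t* satisfies g'(t*) = g(t*)/(T + t*).
g'(t) = 0.46·379·t^-0.54. Setting 0.46·379·t^-0.54 = 379·t^0.46/(13+t) gives 0.46(13+t) = t, so 0.54·t = 0.46×13.
t* = 0.46×13/0.54 = 11.07 s.

11.07 s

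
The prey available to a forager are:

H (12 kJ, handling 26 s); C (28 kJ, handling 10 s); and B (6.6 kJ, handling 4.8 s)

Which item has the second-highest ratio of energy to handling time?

In descending order of E/h:
C: 28/10 = 2.8 kJ/s
B: 6.6/4.8 = 1.38 kJ/s
H: 12/26 = 0.462 kJ/s

B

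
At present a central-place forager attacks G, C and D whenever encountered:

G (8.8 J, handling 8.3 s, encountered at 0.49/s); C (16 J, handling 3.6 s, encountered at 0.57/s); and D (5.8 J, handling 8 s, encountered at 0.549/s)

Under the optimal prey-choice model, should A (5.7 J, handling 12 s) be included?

No

On G, C and D alone, R = ΣλE/(1+Σλh) = 16.62/11.51 = 1.444 J/s.
Profitability of A: 5.7/12 = 0.475 J/s.
0.475 < 1.444, so adding A would lower the average — exclude it.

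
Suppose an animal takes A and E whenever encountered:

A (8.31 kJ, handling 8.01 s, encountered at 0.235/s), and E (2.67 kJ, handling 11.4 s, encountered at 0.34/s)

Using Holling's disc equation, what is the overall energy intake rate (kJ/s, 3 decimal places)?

Energy encountered per unit search time: 0.235×8.31 + 0.34×2.67 = 2.861 kJ/s.
Handling time per unit search time: 0.235×8.01 + 0.34×11.4 = 5.758.
Rate = 2.861/(1 + 5.758) = 0.4233 kJ/s.

0.423 kJ/s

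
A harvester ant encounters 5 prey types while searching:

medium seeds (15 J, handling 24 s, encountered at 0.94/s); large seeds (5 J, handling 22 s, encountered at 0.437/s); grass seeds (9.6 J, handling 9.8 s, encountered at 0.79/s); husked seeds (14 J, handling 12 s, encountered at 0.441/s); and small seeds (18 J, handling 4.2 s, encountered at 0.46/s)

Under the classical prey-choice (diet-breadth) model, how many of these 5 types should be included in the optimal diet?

1

Profitabilities (E/h, J/s): small seeds 4.29, husked seeds 1.17, grass seeds 0.98, medium seeds 0.625, large seeds 0.227. Add prey in this order while the next type's profitability exceeds the intake rate on those already taken.
Rate on top 1: 2.824. husked seeds: 1.17 < 2.824 → exclude; stop.
Optimal diet: small seeds — 1 of 5 types.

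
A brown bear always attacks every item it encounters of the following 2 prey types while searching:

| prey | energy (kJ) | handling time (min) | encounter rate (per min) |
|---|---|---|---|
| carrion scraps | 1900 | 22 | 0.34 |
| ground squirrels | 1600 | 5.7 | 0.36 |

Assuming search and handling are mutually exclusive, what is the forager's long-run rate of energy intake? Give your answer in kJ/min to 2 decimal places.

116.03 kJ/min

Energy encountered per unit search time: 0.34×1900 + 0.36×1600 = 1222 kJ/min.
Handling time per unit search time: 0.34×22 + 0.36×5.7 = 9.532.
Rate = 1222/(1 + 9.532) = 116 kJ/min.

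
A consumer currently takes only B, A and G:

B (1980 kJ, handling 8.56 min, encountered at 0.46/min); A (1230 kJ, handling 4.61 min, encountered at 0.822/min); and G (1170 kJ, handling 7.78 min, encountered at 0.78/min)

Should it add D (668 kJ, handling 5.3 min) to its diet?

On B, A and G alone, R = ΣλE/(1+Σλh) = 2834/14.8 = 191.6 kJ/min.
D: E/h = 668/5.3 = 126 kJ/min.
Since 126 < R, time spent handling D is better spent searching.

No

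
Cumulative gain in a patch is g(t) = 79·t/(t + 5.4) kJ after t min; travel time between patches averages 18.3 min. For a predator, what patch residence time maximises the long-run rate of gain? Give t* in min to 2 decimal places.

9.94 min

Maximise g(t)/(T+t): set derivative to zero → g'(t)(T+t) = g(t).
g'(t) = 79·5.4/(t + 5.4)². Setting 79·5.4/(t+5.4)² = 79t/[(t+5.4)(18.3+t)] gives 5.4(18.3+t) = t(t+5.4), so t² = 5.4×18.3 = 98.82.
t* = √98.82 = 9.941 min.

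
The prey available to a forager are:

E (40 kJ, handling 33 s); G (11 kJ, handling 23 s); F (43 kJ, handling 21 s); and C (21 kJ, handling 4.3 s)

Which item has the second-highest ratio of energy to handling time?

F

In descending order of E/h:
C: 21/4.3 = 4.88 kJ/s
F: 43/21 = 2.05 kJ/s
E: 40/33 = 1.21 kJ/s
G: 11/23 = 0.478 kJ/s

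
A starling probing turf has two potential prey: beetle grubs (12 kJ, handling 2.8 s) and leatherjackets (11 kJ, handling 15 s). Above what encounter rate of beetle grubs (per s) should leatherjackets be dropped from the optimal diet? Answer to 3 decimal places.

0.074 per s

Drop leatherjackets once their profitability E₂/h₂ falls below the rate achievable on beetle grubs alone: E₂/h₂ = λE₁/(1 + λh₁).
Solve for λ: λE₁h₂ = E₂(1 + λh₁) → λ(E₁h₂ − E₂h₁) = E₂ → λ = E₂/(E₁h₂ − E₂h₁).
λ = 11/(12×15 − 11×2.8) = 11/149.2 = 0.07373 per s.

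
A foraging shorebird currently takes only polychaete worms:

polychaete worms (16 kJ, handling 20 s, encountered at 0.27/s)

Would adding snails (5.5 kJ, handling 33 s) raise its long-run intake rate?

Current rate: (0.27×16)/(1 + 0.27×20) = 0.675 kJ/s.
snails: E/h = 5.5/33 = 0.1667 kJ/s.
0.1667 < 0.675, so adding snails would lower the average — exclude it.

No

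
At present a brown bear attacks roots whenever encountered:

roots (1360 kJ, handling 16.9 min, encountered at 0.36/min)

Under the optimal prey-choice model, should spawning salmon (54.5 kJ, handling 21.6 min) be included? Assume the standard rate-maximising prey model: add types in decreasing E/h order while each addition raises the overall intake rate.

Intake rate on the current diet: R = (0.36×1360) / (1 + 0.36×16.9) = 489.6/7.084 = 69.11 kJ/min.
spawning salmon: E/h = 54.5/21.6 = 2.523 kJ/min.
2.523 < 69.11, so adding spawning salmon would lower the average — exclude it.

No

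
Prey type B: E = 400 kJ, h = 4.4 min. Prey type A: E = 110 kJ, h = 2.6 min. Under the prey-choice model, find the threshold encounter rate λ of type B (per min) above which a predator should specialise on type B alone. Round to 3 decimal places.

0.198 per min

Drop type A once their profitability E₂/h₂ falls below the rate achievable on type B alone: E₂/h₂ = λE₁/(1 + λh₁).
Solve for λ: λE₁h₂ = E₂(1 + λh₁) → λ(E₁h₂ − E₂h₁) = E₂ → λ = E₂/(E₁h₂ − E₂h₁).
λ = 110/(400×2.6 − 110×4.4) = 110/556 = 0.1978 per min.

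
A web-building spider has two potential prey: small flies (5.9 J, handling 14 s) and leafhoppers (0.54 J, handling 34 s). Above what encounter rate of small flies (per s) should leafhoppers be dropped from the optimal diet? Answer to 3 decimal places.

0.003 per s

Drop leafhoppers once their profitability E₂/h₂ falls below the rate achievable on small flies alone: E₂/h₂ = λE₁/(1 + λh₁).
Solve for λ: λE₁h₂ = E₂(1 + λh₁) → λ(E₁h₂ − E₂h₁) = E₂ → λ = E₂/(E₁h₂ − E₂h₁).
λ = 0.54/(5.9×34 − 0.54×14) = 0.54/193 = 0.002797 per s.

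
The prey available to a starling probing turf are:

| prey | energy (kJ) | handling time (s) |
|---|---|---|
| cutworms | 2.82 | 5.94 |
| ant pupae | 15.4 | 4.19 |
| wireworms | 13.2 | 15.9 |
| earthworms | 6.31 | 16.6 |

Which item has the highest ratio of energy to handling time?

ant pupae

In descending order of E/h:
ant pupae: 15.4/4.19 = 3.68 kJ/s
wireworms: 13.2/15.9 = 0.83 kJ/s
cutworms: 2.82/5.94 = 0.475 kJ/s
earthworms: 6.31/16.6 = 0.38 kJ/s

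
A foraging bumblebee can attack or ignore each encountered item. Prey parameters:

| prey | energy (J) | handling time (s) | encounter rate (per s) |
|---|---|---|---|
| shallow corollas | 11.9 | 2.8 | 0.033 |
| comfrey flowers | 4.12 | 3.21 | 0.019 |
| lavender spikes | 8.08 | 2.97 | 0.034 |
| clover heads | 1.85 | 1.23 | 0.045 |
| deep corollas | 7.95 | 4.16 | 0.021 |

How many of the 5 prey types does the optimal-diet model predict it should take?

5

Profitabilities (E/h, J/s): shallow corollas 4.25, lavender spikes 2.72, deep corollas 1.91, clover heads 1.5, comfrey flowers 1.28. Add prey in this order while the next type's profitability exceeds the intake rate on those already taken.
Rate on top 1: 0.3595. lavender spikes: 2.72 > 0.3595 → include.
Rate on top 2: 0.5593. deep corollas: 1.91 > 0.5593 → include.
Rate on top 3: 0.6515. clover heads: 1.5 > 0.6515 → include.
Rate on top 4: 0.6868. comfrey flowers: 1.28 > 0.6868 → include.
Optimal diet: shallow corollas, lavender spikes, deep corollas, clover heads, comfrey flowers — 5 of 5 types.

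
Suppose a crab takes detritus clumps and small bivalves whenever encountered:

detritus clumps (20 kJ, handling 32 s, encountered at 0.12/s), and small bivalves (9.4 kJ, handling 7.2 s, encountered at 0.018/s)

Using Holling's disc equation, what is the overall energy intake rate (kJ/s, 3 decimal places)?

0.517 kJ/s

R = (0.12×20 + 0.018×9.4) / (1 + 0.12×32 + 0.018×7.2) = 2.569/4.97 = 0.517 kJ/s.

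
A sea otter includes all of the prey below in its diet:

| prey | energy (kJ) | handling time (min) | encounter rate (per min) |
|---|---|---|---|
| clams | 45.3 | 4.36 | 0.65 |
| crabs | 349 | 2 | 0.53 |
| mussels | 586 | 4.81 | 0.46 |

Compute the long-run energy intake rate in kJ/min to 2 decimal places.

R = Σλ_iE_i / (1 + Σλ_ih_i)
Numerator: 0.65×45.3 + 0.53×349 + 0.46×586 = 484
Denominator: 1 + 0.65×4.36 + 0.53×2 + 0.46×4.81 = 7.107
R = 484/7.107 = 68.1 kJ/min

68.10 kJ/min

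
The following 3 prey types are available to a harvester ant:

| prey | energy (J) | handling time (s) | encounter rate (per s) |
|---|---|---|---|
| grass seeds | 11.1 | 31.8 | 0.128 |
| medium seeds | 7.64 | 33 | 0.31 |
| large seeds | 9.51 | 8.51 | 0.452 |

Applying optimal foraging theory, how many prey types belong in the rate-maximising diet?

Profitabilities (E/h, J/s): large seeds 1.12, grass seeds 0.349, medium seeds 0.232. Add prey in this order while the next type's profitability exceeds the intake rate on those already taken.
Rate on top 1: 0.8869. grass seeds: 0.349 < 0.8869 → exclude; stop.
Optimal diet: large seeds — 1 of 3 types.

1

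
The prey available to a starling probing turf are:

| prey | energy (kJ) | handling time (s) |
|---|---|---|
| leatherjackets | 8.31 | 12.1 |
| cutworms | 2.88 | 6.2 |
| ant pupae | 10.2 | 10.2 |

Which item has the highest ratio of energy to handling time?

ant pupae

Profitability E/h (kJ/s): leatherjackets = 8.31/12.1 = 0.687, cutworms = 2.88/6.2 = 0.465, ant pupae = 10.2/10.2 = 1.
Ranked: ant pupae > leatherjackets > cutworms.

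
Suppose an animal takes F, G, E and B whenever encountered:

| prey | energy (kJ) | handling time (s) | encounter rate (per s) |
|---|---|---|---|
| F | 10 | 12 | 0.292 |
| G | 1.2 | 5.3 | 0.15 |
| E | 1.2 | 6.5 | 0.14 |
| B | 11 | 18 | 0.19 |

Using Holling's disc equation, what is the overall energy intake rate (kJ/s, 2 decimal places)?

0.56 kJ/s

R = (0.292×10 + 0.15×1.2 + 0.14×1.2 + 0.19×11) / (1 + 0.292×12 + 0.15×5.3 + 0.14×6.5 + 0.19×18) = 5.358/9.629 = 0.5564 kJ/s.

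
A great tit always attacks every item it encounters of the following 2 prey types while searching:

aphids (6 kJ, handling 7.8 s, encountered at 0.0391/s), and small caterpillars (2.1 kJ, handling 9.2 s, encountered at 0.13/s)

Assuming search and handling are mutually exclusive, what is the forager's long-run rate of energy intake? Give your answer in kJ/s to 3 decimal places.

R = Σλ_iE_i / (1 + Σλ_ih_i)
Numerator: 0.0391×6 + 0.13×2.1 = 0.5076
Denominator: 1 + 0.0391×7.8 + 0.13×9.2 = 2.501
R = 0.5076/2.501 = 0.203 kJ/s

0.203 kJ/s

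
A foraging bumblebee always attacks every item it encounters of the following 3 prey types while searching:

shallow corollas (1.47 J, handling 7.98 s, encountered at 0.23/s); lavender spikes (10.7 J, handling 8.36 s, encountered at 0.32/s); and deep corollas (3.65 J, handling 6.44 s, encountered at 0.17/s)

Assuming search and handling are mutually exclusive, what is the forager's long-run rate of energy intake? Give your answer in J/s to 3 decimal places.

0.663 J/s

R = Σλ_iE_i / (1 + Σλ_ih_i)
Numerator: 0.23×1.47 + 0.32×10.7 + 0.17×3.65 = 4.383
Denominator: 1 + 0.23×7.98 + 0.32×8.36 + 0.17×6.44 = 6.605
R = 4.383/6.605 = 0.6635 J/s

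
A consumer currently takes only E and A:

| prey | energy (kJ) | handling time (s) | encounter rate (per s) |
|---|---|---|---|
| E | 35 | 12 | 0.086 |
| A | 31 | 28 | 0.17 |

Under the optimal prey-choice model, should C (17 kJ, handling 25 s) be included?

On E and A alone, R = ΣλE/(1+Σλh) = 8.28/6.792 = 1.219 kJ/s.
Profitability of C: 17/25 = 0.68 kJ/s.
0.68 < 1.219, so adding C would lower the average — exclude it.

No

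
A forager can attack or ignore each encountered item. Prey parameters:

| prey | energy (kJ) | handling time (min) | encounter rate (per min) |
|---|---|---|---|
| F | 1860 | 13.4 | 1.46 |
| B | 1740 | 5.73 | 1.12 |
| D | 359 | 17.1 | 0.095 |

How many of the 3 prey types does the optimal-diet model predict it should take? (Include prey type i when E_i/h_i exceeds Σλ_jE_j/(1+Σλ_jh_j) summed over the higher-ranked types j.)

Profitabilities (E/h, kJ/min): B 304, F 139, D 21. Add prey in this order while the next type's profitability exceeds the intake rate on those already taken.
Rate on top 1: 262.7. F: 139 < 262.7 → exclude; stop.
Optimal diet: B — 1 of 3 types.

1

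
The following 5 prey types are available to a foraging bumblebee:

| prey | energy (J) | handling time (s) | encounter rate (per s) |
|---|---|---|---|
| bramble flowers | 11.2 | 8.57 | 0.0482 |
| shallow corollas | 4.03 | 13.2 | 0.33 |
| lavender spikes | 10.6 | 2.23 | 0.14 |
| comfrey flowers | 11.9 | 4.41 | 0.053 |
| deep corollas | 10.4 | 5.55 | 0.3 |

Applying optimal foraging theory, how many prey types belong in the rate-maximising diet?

E/h in descending order: lavender spikes 4.75, comfrey flowers 2.7, deep corollas 1.87, bramble flowers 1.31, shallow corollas 0.305 J/s. The optimal diet is the largest prefix of this list for which every included type satisfies E_i/h_i > R on the types above it.
Rate on top 1: 1.131. comfrey flowers: 2.7 > 1.131 → include.
Rate on top 2: 1.368. deep corollas: 1.87 > 1.368 → include.
Rate on top 3: 1.63. bramble flowers: 1.31 < 1.63 → exclude; stop.
Optimal diet: lavender spikes, comfrey flowers, deep corollas — 3 of 5 types.

3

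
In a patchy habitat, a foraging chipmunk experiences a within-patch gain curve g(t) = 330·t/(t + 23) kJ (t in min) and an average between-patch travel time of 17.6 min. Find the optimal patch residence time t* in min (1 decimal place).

By the marginal value theorem, leave when the instantaneous gain rate g'(t) equals the habitat-wide average g(t)/(T + t).
g'(t) = 330·23/(t + 23)². Setting 330·23/(t+23)² = 330t/[(t+23)(17.6+t)] gives 23(17.6+t) = t(t+23), so t² = 23×17.6 = 404.8.
t* = √404.8 = 20.12 min.

20.1 min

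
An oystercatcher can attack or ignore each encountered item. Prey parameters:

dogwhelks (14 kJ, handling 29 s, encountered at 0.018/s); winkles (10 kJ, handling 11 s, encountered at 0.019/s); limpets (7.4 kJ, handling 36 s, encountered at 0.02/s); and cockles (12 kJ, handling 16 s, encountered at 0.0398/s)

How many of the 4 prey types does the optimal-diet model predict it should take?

3

Rank by E/h (kJ/s): winkles 0.909, cockles 0.75, dogwhelks 0.483, limpets 0.206. Include each in turn until the next type's E/h falls below the running intake rate.
Rate on top 1: 0.1572. cockles: 0.75 > 0.1572 → include.
Rate on top 2: 0.3617. dogwhelks: 0.483 > 0.3617 → include.
Rate on top 3: 0.3884. limpets: 0.206 < 0.3884 → exclude; stop.
Optimal diet: winkles, cockles, dogwhelks — 3 of 4 types.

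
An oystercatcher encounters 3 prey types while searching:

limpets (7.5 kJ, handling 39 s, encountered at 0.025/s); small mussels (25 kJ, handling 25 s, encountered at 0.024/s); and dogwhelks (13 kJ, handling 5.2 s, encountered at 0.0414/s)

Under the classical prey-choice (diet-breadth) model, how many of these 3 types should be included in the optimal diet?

Profitabilities (E/h, kJ/s): dogwhelks 2.5, small mussels 1, limpets 0.192. Add prey in this order while the next type's profitability exceeds the intake rate on those already taken.
Rate on top 1: 0.4429. small mussels: 1 > 0.4429 → include.
Rate on top 2: 0.627. limpets: 0.192 < 0.627 → exclude; stop.
Optimal diet: dogwhelks, small mussels — 2 of 3 types.

2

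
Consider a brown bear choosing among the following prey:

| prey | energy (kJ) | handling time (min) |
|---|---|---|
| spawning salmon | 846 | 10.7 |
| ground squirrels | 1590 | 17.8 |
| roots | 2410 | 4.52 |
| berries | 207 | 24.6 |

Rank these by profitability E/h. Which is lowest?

In descending order of E/h:
roots: 2410/4.52 = 533 kJ/min
ground squirrels: 1590/17.8 = 89.3 kJ/min
spawning salmon: 846/10.7 = 79.1 kJ/min
berries: 207/24.6 = 8.41 kJ/min

berries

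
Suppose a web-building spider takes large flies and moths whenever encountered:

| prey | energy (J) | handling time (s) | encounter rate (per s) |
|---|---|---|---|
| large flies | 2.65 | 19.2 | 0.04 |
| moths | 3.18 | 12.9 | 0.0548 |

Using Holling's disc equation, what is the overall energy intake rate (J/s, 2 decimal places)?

0.11 J/s

Energy encountered per unit search time: 0.04×2.65 + 0.0548×3.18 = 0.2803 J/s.
Handling time per unit search time: 0.04×19.2 + 0.0548×12.9 = 1.475.
Rate = 0.2803/(1 + 1.475) = 0.1132 J/s.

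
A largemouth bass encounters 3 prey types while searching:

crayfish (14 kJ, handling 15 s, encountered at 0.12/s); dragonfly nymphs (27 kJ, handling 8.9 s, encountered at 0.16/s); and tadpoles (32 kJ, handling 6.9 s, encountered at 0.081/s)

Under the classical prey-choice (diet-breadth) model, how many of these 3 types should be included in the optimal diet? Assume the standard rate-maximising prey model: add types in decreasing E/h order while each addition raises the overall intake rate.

Profitabilities (E/h, kJ/s): tadpoles 4.64, dragonfly nymphs 3.03, crayfish 0.933. Add prey in this order while the next type's profitability exceeds the intake rate on those already taken.
Rate on top 1: 1.663. dragonfly nymphs: 3.03 > 1.663 → include.
Rate on top 2: 2.317. crayfish: 0.933 < 2.317 → exclude; stop.
Optimal diet: tadpoles, dragonfly nymphs — 2 of 3 types.

2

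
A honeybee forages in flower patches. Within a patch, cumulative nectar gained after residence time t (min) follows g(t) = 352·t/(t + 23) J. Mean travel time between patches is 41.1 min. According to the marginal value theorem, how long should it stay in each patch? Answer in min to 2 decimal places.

30.75 min

Optimal t* satisfies g'(t*) = g(t*)/(T + t*).
g'(t) = 352·23/(t + 23)². Setting 352·23/(t+23)² = 352t/[(t+23)(41.1+t)] gives 23(41.1+t) = t(t+23), so t² = 23×41.1 = 945.3.
t* = √945.3 = 30.75 min.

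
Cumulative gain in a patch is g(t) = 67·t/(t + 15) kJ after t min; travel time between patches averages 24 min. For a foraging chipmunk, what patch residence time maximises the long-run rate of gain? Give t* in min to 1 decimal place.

Optimal t* satisfies g'(t*) = g(t*)/(T + t*).
g'(t) = 67·15/(t + 15)². Setting 67·15/(t+15)² = 67t/[(t+15)(24+t)] gives 15(24+t) = t(t+15), so t² = 15×24 = 360.
t* = √360 = 18.97 min.

19.0 min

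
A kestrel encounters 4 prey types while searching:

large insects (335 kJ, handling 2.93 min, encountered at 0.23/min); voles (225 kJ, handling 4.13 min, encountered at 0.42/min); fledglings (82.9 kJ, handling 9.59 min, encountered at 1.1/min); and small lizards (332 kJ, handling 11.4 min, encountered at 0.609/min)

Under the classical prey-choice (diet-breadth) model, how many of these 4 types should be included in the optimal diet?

2

Rank by E/h (kJ/min): large insects 114, voles 54.5, small lizards 29.1, fledglings 8.64. Include each in turn until the next type's E/h falls below the running intake rate.
Rate on top 1: 46.03. voles: 54.5 > 46.03 → include.
Rate on top 2: 50.33. small lizards: 29.1 < 50.33 → exclude; stop.
Optimal diet: large insects, voles — 2 of 4 types.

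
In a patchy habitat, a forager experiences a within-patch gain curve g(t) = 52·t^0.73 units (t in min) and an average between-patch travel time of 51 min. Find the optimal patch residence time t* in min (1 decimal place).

By the marginal value theorem, leave when the instantaneous gain rate g'(t) equals the habitat-wide average g(t)/(T + t).
g'(t) = 0.73·52·t^-0.27. Setting 0.73·52·t^-0.27 = 52·t^0.73/(51+t) gives 0.73(51+t) = t, so 0.27·t = 0.73×51.
t* = 0.73×51/0.27 = 137.9 min.

137.9 min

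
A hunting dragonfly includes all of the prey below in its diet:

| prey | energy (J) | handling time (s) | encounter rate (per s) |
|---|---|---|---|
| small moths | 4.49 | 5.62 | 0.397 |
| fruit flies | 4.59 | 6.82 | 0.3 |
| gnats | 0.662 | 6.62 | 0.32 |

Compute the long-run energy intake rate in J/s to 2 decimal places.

R = Σλ_iE_i / (1 + Σλ_ih_i)
Numerator: 0.397×4.49 + 0.3×4.59 + 0.32×0.662 = 3.371
Denominator: 1 + 0.397×5.62 + 0.3×6.82 + 0.32×6.62 = 7.396
R = 3.371/7.396 = 0.4559 J/s

0.46 J/s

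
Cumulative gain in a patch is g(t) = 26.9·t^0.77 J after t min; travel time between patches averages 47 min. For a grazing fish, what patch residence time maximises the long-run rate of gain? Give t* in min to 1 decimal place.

157.3 min

By the marginal value theorem, leave when the instantaneous gain rate g'(t) equals the habitat-wide average g(t)/(T + t).
g'(t) = 0.77·26.9·t^-0.23. Setting 0.77·26.9·t^-0.23 = 26.9·t^0.77/(47+t) gives 0.77(47+t) = t, so 0.23·t = 0.77×47.
t* = 0.77×47/0.23 = 157.3 min.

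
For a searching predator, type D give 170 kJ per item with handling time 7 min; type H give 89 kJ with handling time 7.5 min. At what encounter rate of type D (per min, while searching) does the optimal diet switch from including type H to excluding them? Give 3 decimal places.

0.137 per min

At the threshold, the rate on type D alone equals the profitability of type H: λ·170/(1 + λ·7) = 89/7.5 = 11.87.
Rearranging, λ(170 − 11.87×7) = 11.87, so λ = 11.87/86.93 = 0.1365 per min.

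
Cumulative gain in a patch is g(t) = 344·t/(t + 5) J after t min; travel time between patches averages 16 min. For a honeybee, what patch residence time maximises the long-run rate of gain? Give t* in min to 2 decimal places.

8.94 min

By the marginal value theorem, leave when the instantaneous gain rate g'(t) equals the habitat-wide average g(t)/(T + t).
g'(t) = 344·5/(t + 5)². Setting 344·5/(t+5)² = 344t/[(t+5)(16+t)] gives 5(16+t) = t(t+5), so t² = 5×16 = 80.
t* = √80 = 8.944 min.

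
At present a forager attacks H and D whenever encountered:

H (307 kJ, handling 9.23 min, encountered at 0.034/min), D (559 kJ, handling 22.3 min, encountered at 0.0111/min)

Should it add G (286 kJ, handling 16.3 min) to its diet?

Intake rate on the current diet: R = (0.034×307 + 0.0111×559) / (1 + 0.034×9.23 + 0.0111×22.3) = 16.64/1.561 = 10.66 kJ/min.
Profitability of G: 286/16.3 = 17.55 kJ/min.
17.55 > 10.66, so adding G raises the average — include it.

Yes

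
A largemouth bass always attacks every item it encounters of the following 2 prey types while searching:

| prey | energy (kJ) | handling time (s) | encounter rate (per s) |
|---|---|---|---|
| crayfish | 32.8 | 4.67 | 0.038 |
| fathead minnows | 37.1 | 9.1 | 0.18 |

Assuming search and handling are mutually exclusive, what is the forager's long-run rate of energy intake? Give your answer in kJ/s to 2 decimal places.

2.81 kJ/s

R = (0.038×32.8 + 0.18×37.1) / (1 + 0.038×4.67 + 0.18×9.1) = 7.924/2.815 = 2.815 kJ/s.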